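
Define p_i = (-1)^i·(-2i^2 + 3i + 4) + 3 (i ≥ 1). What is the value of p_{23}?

988

(-1)^23 = -1; -2i^2 + 3i + 4 at i=23 is -985; so p_{23} = 988.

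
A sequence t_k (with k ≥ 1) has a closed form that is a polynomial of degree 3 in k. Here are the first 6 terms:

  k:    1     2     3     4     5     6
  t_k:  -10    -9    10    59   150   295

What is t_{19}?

1st diffs: 1, 19, 49, 91, 145.
2nd diffs: 18, 30, 42, 54.
3rd diffs: 12, 12, 12 (constant).
Newton forward-difference form: t_k = -10 + 1·C(k-1,1) + 18·C(k-1,2) + 12·C(k-1,3).
At k = 19: k-1 = 18, so t_{19} = -10 + 18 + 2754 + 9792 = 12554.

12554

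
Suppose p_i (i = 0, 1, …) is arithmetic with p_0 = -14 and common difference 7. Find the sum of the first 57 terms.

10374

p_i = -14 + (i - 0)·7.
p_{56} = 378; S = 57·(-14 + 378)/2 = 10374.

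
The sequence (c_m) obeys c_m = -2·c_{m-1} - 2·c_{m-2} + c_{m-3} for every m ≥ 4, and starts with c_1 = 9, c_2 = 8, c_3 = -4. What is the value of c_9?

-116

Applying the relation repeatedly:
c_4 = 1; c_5 = 14; c_6 = -34; c_7 = 41; c_8 = 0; c_9 = -116.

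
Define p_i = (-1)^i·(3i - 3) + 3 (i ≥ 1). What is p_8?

24

(-1)^8 = 1; 3i - 3 at i=8 is 21; so p_8 = 24.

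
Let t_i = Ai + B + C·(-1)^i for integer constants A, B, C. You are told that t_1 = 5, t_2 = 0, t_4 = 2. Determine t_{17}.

The three given values yield: A + B - C = 5; 2A + B + C = 0; 4A + B + C = 2.
Subtracting the first from the second: A + 2C = -5.
Subtracting the second from the third: 2A = 2.
Solving: C = -3, A = 1, then B = 1.
Hence t_{17} = 1·17 + 1 + (-3)·(-1) = 21.

21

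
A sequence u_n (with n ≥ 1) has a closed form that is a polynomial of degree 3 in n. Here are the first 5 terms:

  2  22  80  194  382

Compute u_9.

2234

1st diffs: 20, 58, 114, 188.
2nd diffs: 38, 56, 74.
3rd diffs: 18, 18 (constant).
Newton forward-difference form: u_n = 2 + 20·C(n-1,1) + 38·C(n-1,2) + 18·C(n-1,3).
At n = 9: n-1 = 8, so u_9 = 2 + 160 + 1064 + 1008 = 2234.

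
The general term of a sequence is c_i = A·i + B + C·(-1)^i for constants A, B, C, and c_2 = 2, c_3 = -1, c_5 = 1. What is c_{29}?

At i = 2, 3, 5: 2A + B + C = 2; 3A + B - C = -1; 5A + B - C = 1.
Subtracting the first from the second: A - 2C = -3.
Subtracting the second from the third: 2A = 2.
Solving: C = 2, A = 1, then B = -2.
Therefore c_{29} = 29 + (-2) + 2·(-1) = 25.

25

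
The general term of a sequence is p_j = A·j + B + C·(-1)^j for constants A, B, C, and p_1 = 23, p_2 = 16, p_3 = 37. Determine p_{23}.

177

The three given values yield: A + B - C = 23; 2A + B + C = 16; 3A + B - C = 37.
Subtracting the first from the second: A + 2C = -7.
Subtracting the second from the third: A - 2C = 21.
Solving: C = -7, A = 7, then B = 9.
So p_j = 7·j + 9 + (-7)·(-1)^j; at j=23 this is 177.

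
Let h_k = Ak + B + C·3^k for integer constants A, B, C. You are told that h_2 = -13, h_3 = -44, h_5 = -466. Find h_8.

-13087

The three given values yield: 2A + B + 9C = -13; 3A + B + 27C = -44; 5A + B + 243C = -466.
Subtracting the first from the second: A + 18C = -31.
Subtracting the second from the third: 2A + 216C = -422.
Solving: C = -2, A = 5, then B = -5.
Therefore h_8 = 40 + (-5) + (-2)·6561 = -13087.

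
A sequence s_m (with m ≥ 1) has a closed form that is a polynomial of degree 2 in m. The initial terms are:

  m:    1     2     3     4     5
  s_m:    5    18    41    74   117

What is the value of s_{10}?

1st diffs: 13, 23, 33, 43.
2nd diffs: 10, 10, 10 (constant).
Newton forward-difference form: s_m = 5 + 13·C(m-1,1) + 10·C(m-1,2).
At m = 10: m-1 = 9, so s_{10} = 5 + 117 + 360 = 482.

482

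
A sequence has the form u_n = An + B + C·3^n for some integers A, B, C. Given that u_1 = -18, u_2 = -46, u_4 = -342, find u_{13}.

-6377346

At n = 1, 2, 4: A + B + 3C = -18; 2A + B + 9C = -46; 4A + B + 81C = -342.
Subtracting the first from the second: A + 6C = -28.
Subtracting the second from the third: 2A + 72C = -296.
Solving: C = -4, A = -4, then B = -2.
Hence u_{13} = -4·13 + (-2) + (-4)·1594323 = -6377346.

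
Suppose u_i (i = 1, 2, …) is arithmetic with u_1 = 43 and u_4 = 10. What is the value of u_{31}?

Common difference d = (10 - 43) / (4 - 1) = -11.
u_i = 43 + (i - 1)·(-11).
u_{31} = 43 + 30·(-11) = -287.

-287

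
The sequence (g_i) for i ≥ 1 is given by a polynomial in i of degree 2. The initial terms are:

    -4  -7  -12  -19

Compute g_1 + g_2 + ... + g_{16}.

1st diffs: -3, -5, -7.
2nd diffs: -2, -2 (constant).
So g_i = -i^2 - 3.
Continuing: …, -28, -39, -52, -67, …, g_{16} = -259.
Summing i = 1..16 (16 terms) gives -1544.

-1544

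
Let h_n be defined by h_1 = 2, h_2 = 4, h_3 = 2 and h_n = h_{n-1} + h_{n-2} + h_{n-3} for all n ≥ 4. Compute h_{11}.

Iterate the recurrence:
h_4 = 8, h_5 = 14, h_6 = 24, h_7 = 46, h_8 = 84, h_9 = 154, h_{10} = 284, h_{11} = 522.

522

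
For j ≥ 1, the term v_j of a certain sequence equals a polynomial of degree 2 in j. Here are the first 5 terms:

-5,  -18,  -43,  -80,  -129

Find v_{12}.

-808

1st diffs: -13, -25, -37, -49.
2nd diffs: -12, -12, -12 (constant).
Newton forward-difference form: v_j = -5 + (-13)·C(j-1,1) + (-12)·C(j-1,2).
At j = 12: j-1 = 11, so v_{12} = -5 - 143 - 660 = -808.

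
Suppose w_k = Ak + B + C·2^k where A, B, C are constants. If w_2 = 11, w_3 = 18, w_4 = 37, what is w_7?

358

The three given values yield: 2A + B + 4C = 11; 3A + B + 8C = 18; 4A + B + 16C = 37.
Subtracting the first from the second: A + 4C = 7.
Subtracting the second from the third: A + 8C = 19.
Solving: C = 3, A = -5, then B = 9.
Therefore w_7 = -35 + 9 + 3·128 = 358.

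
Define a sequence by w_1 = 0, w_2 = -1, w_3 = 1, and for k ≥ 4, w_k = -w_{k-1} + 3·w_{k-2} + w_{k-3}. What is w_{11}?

729

Step forward from the initial values:
w_4 = -4, w_5 = 6, w_6 = -17, w_7 = 31, w_8 = -76, w_9 = 152, w_{10} = -349, w_{11} = 729.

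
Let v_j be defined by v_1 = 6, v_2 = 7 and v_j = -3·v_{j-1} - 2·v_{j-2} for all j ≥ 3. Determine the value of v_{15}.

-212973

Step forward from the initial values:
v_3 = -33  v_4 = 85  v_5 = -189  …  v_{12} = 26605  v_{13} = -53229  v_{14} = 106477  v_{15} = -212973.
(Characteristic roots are -1 and -2.)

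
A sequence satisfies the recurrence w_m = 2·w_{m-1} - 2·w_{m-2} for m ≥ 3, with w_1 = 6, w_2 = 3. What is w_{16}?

1152

Iterate the recurrence:
w_3 = -6  w_4 = -18  w_5 = -24  …  w_{13} = -384  w_{14} = -192  w_{15} = 384  w_{16} = 1152.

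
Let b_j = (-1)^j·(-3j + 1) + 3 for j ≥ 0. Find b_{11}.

(-1)^11 = -1; -3j + 1 at j=11 is -32; so b_{11} = 35.

35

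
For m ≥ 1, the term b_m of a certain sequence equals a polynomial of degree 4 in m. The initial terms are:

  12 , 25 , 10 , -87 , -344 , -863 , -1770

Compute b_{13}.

1st diffs: 13, -15, -97, -257, -519, -907.
2nd diffs: -28, -82, -160, -262, -388.
3rd diffs: -54, -78, -102, -126.
4th diffs: -24, -24, -24 (constant).
Newton forward-difference form: b_m = 12 + 13·C(m-1,1) + (-28)·C(m-1,2) + (-54)·C(m-1,3) + (-24)·C(m-1,4).
At m = 13: m-1 = 12, so b_{13} = 12 + 156 - 1848 - 11880 - 11880 = -25440.

-25440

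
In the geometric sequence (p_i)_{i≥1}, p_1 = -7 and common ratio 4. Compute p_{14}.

-469762048

p_i = (-7)·4^(i-1).
p_{14} = (-7)·4^13 = -469762048.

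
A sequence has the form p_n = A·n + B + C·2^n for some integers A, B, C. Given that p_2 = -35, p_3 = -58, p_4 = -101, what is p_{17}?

-655420

Write the equations: 2A + B + 4C = -35; 3A + B + 8C = -58; 4A + B + 16C = -101.
Subtracting the first from the second: A + 4C = -23.
Subtracting the second from the third: A + 8C = -43.
Solving: C = -5, A = -3, then B = -9.
Therefore p_{17} = -51 + (-9) + (-5)·131072 = -655420.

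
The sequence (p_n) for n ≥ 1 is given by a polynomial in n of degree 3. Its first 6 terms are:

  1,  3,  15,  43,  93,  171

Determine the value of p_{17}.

1st diffs: 2, 12, 28, 50, 78.
2nd diffs: 10, 16, 22, 28.
3rd diffs: 6, 6, 6 (constant).
So p_n = n^3 - n^2 - 2n + 3.
Evaluating at n = 17 gives p_{17} = 4593.

4593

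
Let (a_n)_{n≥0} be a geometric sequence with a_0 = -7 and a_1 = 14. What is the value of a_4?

-112

Common ratio r = -2.
a_n = (-7)·(-2)^(n-0).
a_4 = (-7)·(-2)^4 = -112.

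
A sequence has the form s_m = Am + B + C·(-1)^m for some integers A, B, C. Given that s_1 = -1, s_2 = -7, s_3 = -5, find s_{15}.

Plug in m = 1, 2, 3: A + B - C = -1; 2A + B + C = -7; 3A + B - C = -5.
Subtracting the first from the second: A + 2C = -6.
Subtracting the second from the third: A - 2C = 2.
Solving: C = -2, A = -2, then B = -1.
Therefore s_{15} = -30 + (-1) + (-2)·(-1) = -29.

-29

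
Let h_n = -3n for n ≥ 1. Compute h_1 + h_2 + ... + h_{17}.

Over n = 1..17: Σn = 153.
Total = (-3)·153 = -459.

-459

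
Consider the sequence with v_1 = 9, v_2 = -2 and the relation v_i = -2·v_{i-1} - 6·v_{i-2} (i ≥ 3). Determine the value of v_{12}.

-165632

Iterate the recurrence:
v_3 = -50; v_4 = 112; v_5 = 76; v_6 = -824; v_7 = 1192; v_8 = 2560; v_9 = -12272; v_{10} = 9184; v_{11} = 55264; v_{12} = -165632.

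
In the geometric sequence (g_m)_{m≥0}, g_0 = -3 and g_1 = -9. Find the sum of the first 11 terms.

-265719

Common ratio r = 3.
g_m = (-3)·3^(m-0).
S = (-3)·(3^11 - 1)/(3 - 1) = (-3)·(177147 - 1)/(2) = -265719.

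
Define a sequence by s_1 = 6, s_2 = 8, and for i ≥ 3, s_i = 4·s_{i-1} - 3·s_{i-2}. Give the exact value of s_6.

248

Iterate the recurrence:
s_3 = 14  s_4 = 32  s_5 = 86  s_6 = 248.
(Characteristic roots are 3 and 1.)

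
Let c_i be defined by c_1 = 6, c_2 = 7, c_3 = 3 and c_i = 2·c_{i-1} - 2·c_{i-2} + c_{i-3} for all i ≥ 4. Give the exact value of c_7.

6

c_4 = -2;  c_5 = -3;  c_6 = 1;  c_7 = 6.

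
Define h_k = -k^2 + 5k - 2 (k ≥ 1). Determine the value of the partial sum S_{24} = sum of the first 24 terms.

-3448

Over k = 1..24: Σk = 300, Σk² = 4900.
Total = (-1)·4900 + (5)·300 + (-2)·24 = -3448.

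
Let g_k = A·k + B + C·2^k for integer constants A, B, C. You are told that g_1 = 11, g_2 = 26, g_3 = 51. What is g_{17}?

655441

Plug in k = 1, 2, 3: A + B + 2C = 11; 2A + B + 4C = 26; 3A + B + 8C = 51.
Subtracting the first from the second: A + 2C = 15.
Subtracting the second from the third: A + 4C = 25.
Solving: C = 5, A = 5, then B = -4.
Hence g_{17} = 5·17 + (-4) + 5·131072 = 655441.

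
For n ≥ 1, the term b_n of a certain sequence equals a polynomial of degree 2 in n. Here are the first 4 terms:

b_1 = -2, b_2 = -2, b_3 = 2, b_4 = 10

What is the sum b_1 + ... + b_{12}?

1st diffs: 0, 4, 8.
2nd diffs: 4, 4 (constant).
Newton forward-difference form: b_n = -2 + 4·C(n-1,2).
Continuing: …, 22, 38, 58, 82, …, b_{12} = 218.
Summing n = 1..12 (12 terms) gives 856.

856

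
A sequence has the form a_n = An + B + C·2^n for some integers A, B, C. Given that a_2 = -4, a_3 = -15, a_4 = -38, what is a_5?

Plug in n = 2, 3, 4: 2A + B + 4C = -4; 3A + B + 8C = -15; 4A + B + 16C = -38.
Subtracting the first from the second: A + 4C = -11.
Subtracting the second from the third: A + 8C = -23.
Solving: C = -3, A = 1, then B = 6.
Hence a_5 = 1·5 + 6 + (-3)·32 = -85.

-85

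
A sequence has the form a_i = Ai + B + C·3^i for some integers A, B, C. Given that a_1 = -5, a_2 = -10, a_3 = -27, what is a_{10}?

At i = 1, 2, 3: A + B + 3C = -5; 2A + B + 9C = -10; 3A + B + 27C = -27.
Subtracting the first from the second: A + 6C = -5.
Subtracting the second from the third: A + 18C = -17.
Solving: C = -1, A = 1, then B = -3.
Hence a_{10} = 1·10 + (-3) + (-1)·59049 = -59042.

-59042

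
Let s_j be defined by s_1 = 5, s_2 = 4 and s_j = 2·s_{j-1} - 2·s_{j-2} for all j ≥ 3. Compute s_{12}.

-192

s_3 = -2, s_4 = -12, s_5 = -20, s_6 = -16, s_7 = 8, s_8 = 48, s_9 = 80, s_{10} = 64, s_{11} = -32, s_{12} = -192.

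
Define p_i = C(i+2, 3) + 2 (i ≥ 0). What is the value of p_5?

C(7, 3) = 35, so p_5 = 37.

37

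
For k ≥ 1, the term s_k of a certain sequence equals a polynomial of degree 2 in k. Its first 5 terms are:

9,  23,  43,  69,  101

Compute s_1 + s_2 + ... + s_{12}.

1st diffs: 14, 20, 26, 32.
2nd diffs: 6, 6, 6 (constant).
Newton forward-difference form: s_k = 9 + 14·C(k-1,1) + 6·C(k-1,2).
Continuing: …, 139, 183, 233, 289, …, s_{12} = 493.
Summing k = 1..12 (12 terms) gives 2352.

2352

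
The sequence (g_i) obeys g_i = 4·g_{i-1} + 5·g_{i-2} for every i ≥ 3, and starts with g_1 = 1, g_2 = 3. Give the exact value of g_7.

Step forward from the initial values:
g_3 = 17, g_4 = 83, g_5 = 417, g_6 = 2083, g_7 = 10417.
(Characteristic roots are 5 and -1.)

10417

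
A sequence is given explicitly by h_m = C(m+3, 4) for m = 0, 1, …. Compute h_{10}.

715

C(13, 4) = 715, so h_{10} = 715.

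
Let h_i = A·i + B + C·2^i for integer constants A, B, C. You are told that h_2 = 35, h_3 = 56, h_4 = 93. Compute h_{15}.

Write the equations: 2A + B + 4C = 35; 3A + B + 8C = 56; 4A + B + 16C = 93.
Subtracting the first from the second: A + 4C = 21.
Subtracting the second from the third: A + 8C = 37.
Solving: C = 4, A = 5, then B = 9.
Therefore h_{15} = 75 + 9 + 4·32768 = 131156.

131156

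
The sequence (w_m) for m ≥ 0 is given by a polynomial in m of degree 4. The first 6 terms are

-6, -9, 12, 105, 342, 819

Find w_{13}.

32715

1st diffs: -3, 21, 93, 237, 477.
2nd diffs: 24, 72, 144, 240.
3rd diffs: 48, 72, 96.
4th diffs: 24, 24 (constant).
So w_m = m^4 + 2m^3 - m^2 - 5m - 6.
Evaluating at m = 13 gives w_{13} = 32715.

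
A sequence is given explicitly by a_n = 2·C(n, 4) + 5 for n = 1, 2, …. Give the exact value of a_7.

75

C(7, 4) = 35, so a_7 = 75.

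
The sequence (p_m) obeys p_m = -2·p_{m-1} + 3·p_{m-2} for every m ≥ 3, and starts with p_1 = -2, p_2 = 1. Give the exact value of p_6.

181

p_3 = -8; p_4 = 19; p_5 = -62; p_6 = 181.
(Characteristic roots are 1 and -3.)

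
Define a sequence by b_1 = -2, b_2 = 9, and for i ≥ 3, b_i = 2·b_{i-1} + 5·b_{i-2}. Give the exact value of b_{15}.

42058988

Iterate the recurrence:
b_3 = 8;  b_4 = 61;  b_5 = 162;  …;  b_{12} = 1024901;  b_{13} = 3534442;  b_{14} = 12193389;  b_{15} = 42058988.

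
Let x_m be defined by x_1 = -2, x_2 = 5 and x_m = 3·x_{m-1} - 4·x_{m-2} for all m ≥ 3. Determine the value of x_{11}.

3815

x_3 = 23  x_4 = 49  x_5 = 55  x_6 = -31  x_7 = -313  x_8 = -815  x_9 = -1193  x_{10} = -319  x_{11} = 3815.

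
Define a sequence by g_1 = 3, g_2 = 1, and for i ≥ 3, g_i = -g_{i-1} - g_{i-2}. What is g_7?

g_3 = -4  g_4 = 3  g_5 = 1  g_6 = -4  g_7 = 3.

3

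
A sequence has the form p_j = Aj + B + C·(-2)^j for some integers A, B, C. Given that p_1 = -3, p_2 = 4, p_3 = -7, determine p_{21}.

Plug in j = 1, 2, 3: A + B - 2C = -3; 2A + B + 4C = 4; 3A + B - 8C = -7.
Subtracting the first from the second: A + 6C = 7.
Subtracting the second from the third: A - 12C = -11.
Solving: C = 1, A = 1, then B = -2.
Therefore p_{21} = 21 + (-2) + 1·(-2097152) = -2097133.

-2097133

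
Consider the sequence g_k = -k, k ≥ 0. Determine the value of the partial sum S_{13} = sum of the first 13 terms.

-78

Over k = 0..12: Σk = 78.
Total = (-1)·78 = -78.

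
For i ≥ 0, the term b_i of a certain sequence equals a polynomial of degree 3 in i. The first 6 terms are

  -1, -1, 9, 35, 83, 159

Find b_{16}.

4559

1st diffs: 0, 10, 26, 48, 76.
2nd diffs: 10, 16, 22, 28.
3rd diffs: 6, 6, 6 (constant).
So b_i = i^3 + 2i^2 - 3i - 1.
Evaluating at i = 16 gives b_{16} = 4559.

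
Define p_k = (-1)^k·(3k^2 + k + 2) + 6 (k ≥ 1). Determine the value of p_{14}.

610

(-1)^14 = 1; 3k^2 + k + 2 at k=14 is 604; so p_{14} = 610.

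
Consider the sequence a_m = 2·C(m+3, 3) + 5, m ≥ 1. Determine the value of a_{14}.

C(17, 3) = 680, so a_{14} = 1365.

1365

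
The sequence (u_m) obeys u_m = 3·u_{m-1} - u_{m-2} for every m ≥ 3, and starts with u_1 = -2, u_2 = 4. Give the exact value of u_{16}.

3963782

Applying the relation repeatedly:
u_3 = 14;  u_4 = 38;  u_5 = 100;  …;  u_{13} = 220894;  u_{14} = 578308;  u_{15} = 1514030;  u_{16} = 3963782.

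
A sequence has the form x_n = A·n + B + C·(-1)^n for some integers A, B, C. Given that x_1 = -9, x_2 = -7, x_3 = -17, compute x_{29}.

-121

Write the equations: A + B - C = -9; 2A + B + C = -7; 3A + B - C = -17.
Subtracting the first from the second: A + 2C = 2.
Subtracting the second from the third: A - 2C = -10.
Solving: C = 3, A = -4, then B = -2.
So x_n = -4·n + (-2) + 3·(-1)^n; at n=29 this is -121.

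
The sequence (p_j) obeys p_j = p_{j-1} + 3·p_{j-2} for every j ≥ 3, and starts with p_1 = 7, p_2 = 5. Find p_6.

Applying the relation repeatedly:
p_3 = 26  p_4 = 41  p_5 = 119  p_6 = 242.

242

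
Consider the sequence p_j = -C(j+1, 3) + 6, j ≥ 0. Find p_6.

-29

C(7, 3) = 35, so p_6 = -29.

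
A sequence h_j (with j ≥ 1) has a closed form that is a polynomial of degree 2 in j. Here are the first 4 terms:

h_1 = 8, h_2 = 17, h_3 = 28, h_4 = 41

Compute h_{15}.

316

1st diffs: 9, 11, 13.
2nd diffs: 2, 2 (constant).
So h_j = j^2 + 6j + 1.
Evaluating at j = 15 gives h_{15} = 316.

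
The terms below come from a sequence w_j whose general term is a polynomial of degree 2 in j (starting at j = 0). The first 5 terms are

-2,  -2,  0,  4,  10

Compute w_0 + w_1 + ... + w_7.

1st diffs: 0, 2, 4, 6.
2nd diffs: 2, 2, 2 (constant).
So w_j = j^2 - j - 2.
Continuing: 18, 28, 40.
Summing j = 0..7 (8 terms) gives 96.

96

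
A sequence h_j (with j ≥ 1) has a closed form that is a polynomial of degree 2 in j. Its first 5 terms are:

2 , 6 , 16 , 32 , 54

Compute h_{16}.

1st diffs: 4, 10, 16, 22.
2nd diffs: 6, 6, 6 (constant).
So h_j = 3j^2 - 5j + 4.
Evaluating at j = 16 gives h_{16} = 692.

692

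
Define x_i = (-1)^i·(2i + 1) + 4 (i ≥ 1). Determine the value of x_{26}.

(-1)^26 = 1; 2i + 1 at i=26 is 53; so x_{26} = 57.

57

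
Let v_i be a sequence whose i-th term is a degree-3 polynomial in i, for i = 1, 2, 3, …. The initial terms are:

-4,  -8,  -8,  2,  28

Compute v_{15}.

1st diffs: -4, 0, 10, 26.
2nd diffs: 4, 10, 16.
3rd diffs: 6, 6 (constant).
Newton forward-difference form: v_i = -4 + (-4)·C(i-1,1) + 4·C(i-1,2) + 6·C(i-1,3).
At i = 15: i-1 = 14, so v_{15} = -4 - 56 + 364 + 2184 = 2488.

2488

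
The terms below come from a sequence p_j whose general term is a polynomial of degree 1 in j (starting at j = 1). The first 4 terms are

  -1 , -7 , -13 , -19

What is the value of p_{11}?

-61

1st diffs: -6, -6, -6 (constant).
So p_j = -6j + 5.
Evaluating at j = 11 gives p_{11} = -61.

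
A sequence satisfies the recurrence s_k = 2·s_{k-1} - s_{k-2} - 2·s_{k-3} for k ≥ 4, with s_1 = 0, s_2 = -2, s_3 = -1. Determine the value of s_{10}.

-76

Applying the relation repeatedly:
s_4 = 0  s_5 = 5  s_6 = 12  s_7 = 19  s_8 = 16  s_9 = -11  s_{10} = -76.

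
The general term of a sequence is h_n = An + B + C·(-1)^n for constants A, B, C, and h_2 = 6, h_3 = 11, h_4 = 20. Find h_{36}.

244

Plug in n = 2, 3, 4: 2A + B + C = 6; 3A + B - C = 11; 4A + B + C = 20.
Subtracting the first from the second: A - 2C = 5.
Subtracting the second from the third: A + 2C = 9.
Solving: C = 1, A = 7, then B = -9.
So h_n = 7·n + (-9) + 1·(-1)^n; at n=36 this is 244.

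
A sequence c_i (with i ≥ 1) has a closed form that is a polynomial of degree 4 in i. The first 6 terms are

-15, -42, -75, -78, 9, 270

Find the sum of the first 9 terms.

5949

1st diffs: -27, -33, -3, 87, 261.
2nd diffs: -6, 30, 90, 174.
3rd diffs: 36, 60, 84.
4th diffs: 24, 24 (constant).
So c_i = i^4 - 4i^3 - 4i^2 - 2i - 6.
Continuing: 813, 1770, 3297.
Summing i = 1..9 (9 terms) gives 5949.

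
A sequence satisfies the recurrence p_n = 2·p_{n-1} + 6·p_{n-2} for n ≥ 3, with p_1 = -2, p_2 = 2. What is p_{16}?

-65208064

Step forward from the initial values:
p_3 = -8, p_4 = -4, p_5 = -56, …, p_{13} = -1346432, p_{14} = -4905088, p_{15} = -17888768, p_{16} = -65208064.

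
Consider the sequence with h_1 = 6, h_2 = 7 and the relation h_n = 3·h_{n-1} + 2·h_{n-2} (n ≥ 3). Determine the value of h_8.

18281

Step forward from the initial values:
h_3 = 33, h_4 = 113, h_5 = 405, h_6 = 1441, h_7 = 5133, h_8 = 18281.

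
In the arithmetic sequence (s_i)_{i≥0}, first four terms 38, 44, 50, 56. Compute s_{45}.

Common difference d = 6.
s_i = 38 + (i - 0)·6.
s_{45} = 38 + 45·6 = 308.

308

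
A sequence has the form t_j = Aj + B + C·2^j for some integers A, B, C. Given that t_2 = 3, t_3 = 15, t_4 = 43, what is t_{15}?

Plug in j = 2, 3, 4: 2A + B + 4C = 3; 3A + B + 8C = 15; 4A + B + 16C = 43.
Subtracting the first from the second: A + 4C = 12.
Subtracting the second from the third: A + 8C = 28.
Solving: C = 4, A = -4, then B = -5.
Hence t_{15} = -4·15 + (-5) + 4·32768 = 131007.

131007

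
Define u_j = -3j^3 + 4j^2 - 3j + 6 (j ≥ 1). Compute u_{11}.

-3536

u_{11} = -3·11^3 + 4·11^2 - 3·11 + 6 = -3536.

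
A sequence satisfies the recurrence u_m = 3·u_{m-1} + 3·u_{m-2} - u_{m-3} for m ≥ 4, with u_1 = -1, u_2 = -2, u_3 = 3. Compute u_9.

4143

Applying the relation repeatedly:
u_4 = 4, u_5 = 23, u_6 = 78, u_7 = 299, u_8 = 1108, u_9 = 4143.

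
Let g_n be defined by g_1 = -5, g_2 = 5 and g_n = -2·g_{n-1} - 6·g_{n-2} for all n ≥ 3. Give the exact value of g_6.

380

Step forward from the initial values:
g_3 = 20;  g_4 = -70;  g_5 = 20;  g_6 = 380.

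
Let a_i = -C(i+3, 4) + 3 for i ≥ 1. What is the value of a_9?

-492

C(12, 4) = 495, so a_9 = -492.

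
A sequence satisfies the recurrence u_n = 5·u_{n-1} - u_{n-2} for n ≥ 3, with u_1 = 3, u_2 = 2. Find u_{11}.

Iterate the recurrence:
u_3 = 7, u_4 = 33, u_5 = 158, u_6 = 757, u_7 = 3627, u_8 = 17378, u_9 = 83263, u_{10} = 398937, u_{11} = 1911422.

1911422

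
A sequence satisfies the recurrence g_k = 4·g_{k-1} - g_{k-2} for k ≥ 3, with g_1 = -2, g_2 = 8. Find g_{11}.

1291618

Compute successive terms:
g_3 = 34;  g_4 = 128;  g_5 = 478;  g_6 = 1784;  g_7 = 6658;  g_8 = 24848;  g_9 = 92734;  g_{10} = 346088;  g_{11} = 1291618.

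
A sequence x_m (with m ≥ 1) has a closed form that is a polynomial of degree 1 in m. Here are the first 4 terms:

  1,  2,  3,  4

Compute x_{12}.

1st diffs: 1, 1, 1 (constant).
So x_m = m.
Evaluating at m = 12 gives x_{12} = 12.

12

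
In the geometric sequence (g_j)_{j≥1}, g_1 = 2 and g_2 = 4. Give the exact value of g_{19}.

Common ratio r = 2.
g_j = 2·2^(j-1).
g_{19} = 2·2^18 = 524288.

524288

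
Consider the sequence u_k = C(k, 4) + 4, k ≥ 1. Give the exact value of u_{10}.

214

C(10, 4) = 210, so u_{10} = 214.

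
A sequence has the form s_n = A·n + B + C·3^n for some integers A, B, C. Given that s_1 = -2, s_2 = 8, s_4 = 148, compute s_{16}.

Write the equations: A + B + 3C = -2; 2A + B + 9C = 8; 4A + B + 81C = 148.
Subtracting the first from the second: A + 6C = 10.
Subtracting the second from the third: 2A + 72C = 140.
Solving: C = 2, A = -2, then B = -6.
Hence s_{16} = -2·16 + (-6) + 2·43046721 = 86093404.

86093404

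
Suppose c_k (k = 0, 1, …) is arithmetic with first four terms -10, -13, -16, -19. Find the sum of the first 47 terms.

-3713

Common difference d = -3.
c_k = -10 + (k - 0)·(-3).
c_{46} = -148; S = 47·(-10 + (-148))/2 = -3713.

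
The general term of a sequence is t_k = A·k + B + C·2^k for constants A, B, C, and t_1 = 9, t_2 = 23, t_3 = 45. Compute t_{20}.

4194419

At k = 1, 2, 3: A + B + 2C = 9; 2A + B + 4C = 23; 3A + B + 8C = 45.
Subtracting the first from the second: A + 2C = 14.
Subtracting the second from the third: A + 4C = 22.
Solving: C = 4, A = 6, then B = -5.
So t_k = 6·k + (-5) + 4·2^k; at k=20 this is 4194419.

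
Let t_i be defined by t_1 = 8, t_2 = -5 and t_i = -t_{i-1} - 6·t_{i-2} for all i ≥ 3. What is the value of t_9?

Compute successive terms:
t_3 = -43  t_4 = 73  t_5 = 185  t_6 = -623  t_7 = -487  t_8 = 4225  t_9 = -1303.

-1303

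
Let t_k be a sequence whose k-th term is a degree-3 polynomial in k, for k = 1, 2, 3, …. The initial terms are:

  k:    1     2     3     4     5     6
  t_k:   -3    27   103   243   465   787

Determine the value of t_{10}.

3435

1st diffs: 30, 76, 140, 222, 322.
2nd diffs: 46, 64, 82, 100.
3rd diffs: 18, 18, 18 (constant).
Newton forward-difference form: t_k = -3 + 30·C(k-1,1) + 46·C(k-1,2) + 18·C(k-1,3).
At k = 10: k-1 = 9, so t_{10} = -3 + 270 + 1656 + 1512 = 3435.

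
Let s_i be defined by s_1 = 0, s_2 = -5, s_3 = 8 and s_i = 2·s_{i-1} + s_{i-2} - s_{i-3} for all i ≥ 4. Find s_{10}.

Step forward from the initial values:
s_4 = 11  s_5 = 35  s_6 = 73  s_7 = 170  s_8 = 378  s_9 = 853  s_{10} = 1914.

1914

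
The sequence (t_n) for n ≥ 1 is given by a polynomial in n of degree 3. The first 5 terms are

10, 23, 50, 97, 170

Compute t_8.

605

1st diffs: 13, 27, 47, 73.
2nd diffs: 14, 20, 26.
3rd diffs: 6, 6 (constant).
Newton forward-difference form: t_n = 10 + 13·C(n-1,1) + 14·C(n-1,2) + 6·C(n-1,3).
At n = 8: n-1 = 7, so t_8 = 10 + 91 + 294 + 210 = 605.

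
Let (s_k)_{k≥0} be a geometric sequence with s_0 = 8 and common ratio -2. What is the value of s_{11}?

-16384

s_k = 8·(-2)^(k-0).
s_{11} = 8·(-2)^11 = -16384.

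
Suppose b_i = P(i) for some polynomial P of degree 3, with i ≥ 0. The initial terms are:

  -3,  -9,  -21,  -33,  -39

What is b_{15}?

2007

1st diffs: -6, -12, -12, -6.
2nd diffs: -6, 0, 6.
3rd diffs: 6, 6 (constant).
Newton forward-difference form: b_i = -3 + (-6)·C(i,1) + (-6)·C(i,2) + 6·C(i,3).
At i = 15: i = 15, so b_{15} = -3 - 90 - 630 + 2730 = 2007.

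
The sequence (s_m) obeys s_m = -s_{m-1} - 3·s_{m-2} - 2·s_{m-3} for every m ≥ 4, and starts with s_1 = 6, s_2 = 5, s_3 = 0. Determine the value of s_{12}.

Iterate the recurrence:
s_4 = -27;  s_5 = 17;  s_6 = 64;  s_7 = -61;  s_8 = -165;  s_9 = 220;  s_{10} = 397;  s_{11} = -727;  s_{12} = -904.

-904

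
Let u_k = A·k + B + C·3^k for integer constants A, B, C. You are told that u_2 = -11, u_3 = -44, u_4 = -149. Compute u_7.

Write the equations: 2A + B + 9C = -11; 3A + B + 27C = -44; 4A + B + 81C = -149.
Subtracting the first from the second: A + 18C = -33.
Subtracting the second from the third: A + 54C = -105.
Solving: C = -2, A = 3, then B = 1.
So u_k = 3·k + 1 + (-2)·3^k; at k=7 this is -4352.

-4352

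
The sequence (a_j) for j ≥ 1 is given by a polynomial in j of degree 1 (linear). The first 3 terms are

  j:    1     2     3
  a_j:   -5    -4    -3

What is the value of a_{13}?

1st diffs: 1, 1 (constant).
So a_j = j - 6.
Evaluating at j = 13 gives a_{13} = 7.

7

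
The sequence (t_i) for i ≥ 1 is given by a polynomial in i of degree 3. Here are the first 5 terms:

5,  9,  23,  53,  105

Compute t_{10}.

905

1st diffs: 4, 14, 30, 52.
2nd diffs: 10, 16, 22.
3rd diffs: 6, 6 (constant).
Newton forward-difference form: t_i = 5 + 4·C(i-1,1) + 10·C(i-1,2) + 6·C(i-1,3).
At i = 10: i-1 = 9, so t_{10} = 5 + 36 + 360 + 504 = 905.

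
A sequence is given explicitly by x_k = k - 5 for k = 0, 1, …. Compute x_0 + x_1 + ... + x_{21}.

121

Over k = 0..21: Σk = 231.
Total = (1)·231 + (-5)·22 = 121.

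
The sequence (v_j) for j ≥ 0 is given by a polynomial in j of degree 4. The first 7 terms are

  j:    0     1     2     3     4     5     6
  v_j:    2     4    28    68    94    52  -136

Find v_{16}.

1st diffs: 2, 24, 40, 26, -42, -188.
2nd diffs: 22, 16, -14, -68, -146.
3rd diffs: -6, -30, -54, -78.
4th diffs: -24, -24, -24 (constant).
So v_j = -j^4 + 5j^3 + 3j^2 - 5j + 2.
Evaluating at j = 16 gives v_{16} = -44366.

-44366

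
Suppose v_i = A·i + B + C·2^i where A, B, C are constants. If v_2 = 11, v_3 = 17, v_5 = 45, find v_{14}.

The three given values yield: 2A + B + 4C = 11; 3A + B + 8C = 17; 5A + B + 32C = 45.
Subtracting the first from the second: A + 4C = 6.
Subtracting the second from the third: 2A + 24C = 28.
Solving: C = 1, A = 2, then B = 3.
Therefore v_{14} = 28 + 3 + 1·16384 = 16415.

16415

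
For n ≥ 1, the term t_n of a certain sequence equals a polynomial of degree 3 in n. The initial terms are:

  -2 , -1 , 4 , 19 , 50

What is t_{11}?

1st diffs: 1, 5, 15, 31.
2nd diffs: 4, 10, 16.
3rd diffs: 6, 6 (constant).
So t_n = n^3 - 4n^2 + 6n - 5.
Evaluating at n = 11 gives t_{11} = 908.

908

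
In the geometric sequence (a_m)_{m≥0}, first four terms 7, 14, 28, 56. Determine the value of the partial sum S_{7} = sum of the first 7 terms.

Common ratio r = 2.
a_m = 7·2^(m-0).
S = 7·(2^7 - 1)/(2 - 1) = 7·(128 - 1)/(1) = 889.

889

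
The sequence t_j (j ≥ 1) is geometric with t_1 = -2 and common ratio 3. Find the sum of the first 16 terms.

-43046720

t_j = (-2)·3^(j-1).
S = (-2)·(3^16 - 1)/(3 - 1) = (-2)·(43046721 - 1)/(2) = -43046720.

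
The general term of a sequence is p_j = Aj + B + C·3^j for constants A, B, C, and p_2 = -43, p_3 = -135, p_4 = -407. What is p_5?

At j = 2, 3, 4: 2A + B + 9C = -43; 3A + B + 27C = -135; 4A + B + 81C = -407.
Subtracting the first from the second: A + 18C = -92.
Subtracting the second from the third: A + 54C = -272.
Solving: C = -5, A = -2, then B = 6.
Therefore p_5 = -10 + 6 + (-5)·243 = -1219.

-1219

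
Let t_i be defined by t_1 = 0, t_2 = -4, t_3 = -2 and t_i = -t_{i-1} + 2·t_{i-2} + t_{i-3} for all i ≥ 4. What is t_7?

2

Applying the relation repeatedly:
t_4 = -6, t_5 = -2, t_6 = -12, t_7 = 2.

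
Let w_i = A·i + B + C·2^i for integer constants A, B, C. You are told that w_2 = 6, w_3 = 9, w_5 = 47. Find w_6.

106

Plug in i = 2, 3, 5: 2A + B + 4C = 6; 3A + B + 8C = 9; 5A + B + 32C = 47.
Subtracting the first from the second: A + 4C = 3.
Subtracting the second from the third: 2A + 24C = 38.
Solving: C = 2, A = -5, then B = 8.
Therefore w_6 = -30 + 8 + 2·64 = 106.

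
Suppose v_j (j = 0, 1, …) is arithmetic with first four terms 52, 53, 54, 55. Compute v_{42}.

94

Common difference d = 1.
v_j = 52 + (j - 0)·1.
v_{42} = 52 + 42·1 = 94.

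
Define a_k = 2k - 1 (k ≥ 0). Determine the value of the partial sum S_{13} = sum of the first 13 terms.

143

Over k = 0..12: Σk = 78.
Total = (2)·78 + (-1)·13 = 143.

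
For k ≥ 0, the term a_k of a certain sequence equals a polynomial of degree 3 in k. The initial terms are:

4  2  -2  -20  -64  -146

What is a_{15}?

1st diffs: -2, -4, -18, -44, -82.
2nd diffs: -2, -14, -26, -38.
3rd diffs: -12, -12, -12 (constant).
So a_k = -2k^3 + 5k^2 - 5k + 4.
Evaluating at k = 15 gives a_{15} = -5696.

-5696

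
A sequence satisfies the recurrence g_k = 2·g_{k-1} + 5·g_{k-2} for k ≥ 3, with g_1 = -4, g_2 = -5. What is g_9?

Compute successive terms:
g_3 = -30  g_4 = -85  g_5 = -320  g_6 = -1065  g_7 = -3730  g_8 = -12785  g_9 = -44220.

-44220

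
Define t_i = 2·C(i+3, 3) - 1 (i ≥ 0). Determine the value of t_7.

239

C(10, 3) = 120, so t_7 = 239.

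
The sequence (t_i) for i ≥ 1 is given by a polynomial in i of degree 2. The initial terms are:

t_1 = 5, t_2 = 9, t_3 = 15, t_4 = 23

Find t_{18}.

1st diffs: 4, 6, 8.
2nd diffs: 2, 2 (constant).
Newton forward-difference form: t_i = 5 + 4·C(i-1,1) + 2·C(i-1,2).
At i = 18: i-1 = 17, so t_{18} = 5 + 68 + 272 = 345.

345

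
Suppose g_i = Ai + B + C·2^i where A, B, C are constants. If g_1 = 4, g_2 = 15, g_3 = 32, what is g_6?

Write the equations: A + B + 2C = 4; 2A + B + 4C = 15; 3A + B + 8C = 32.
Subtracting the first from the second: A + 2C = 11.
Subtracting the second from the third: A + 4C = 17.
Solving: C = 3, A = 5, then B = -7.
Therefore g_6 = 30 + (-7) + 3·64 = 215.

215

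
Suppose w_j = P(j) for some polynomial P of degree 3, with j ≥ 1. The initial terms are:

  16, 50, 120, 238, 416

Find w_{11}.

1st diffs: 34, 70, 118, 178.
2nd diffs: 36, 48, 60.
3rd diffs: 12, 12 (constant).
So w_j = 2j^3 + 6j^2 + 2j + 6.
Evaluating at j = 11 gives w_{11} = 3416.

3416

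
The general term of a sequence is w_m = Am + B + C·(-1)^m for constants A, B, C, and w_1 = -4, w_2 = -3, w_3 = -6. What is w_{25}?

-28

The three given values yield: A + B - C = -4; 2A + B + C = -3; 3A + B - C = -6.
Subtracting the first from the second: A + 2C = 1.
Subtracting the second from the third: A - 2C = -3.
Solving: C = 1, A = -1, then B = -2.
Hence w_{25} = -1·25 + (-2) + 1·(-1) = -28.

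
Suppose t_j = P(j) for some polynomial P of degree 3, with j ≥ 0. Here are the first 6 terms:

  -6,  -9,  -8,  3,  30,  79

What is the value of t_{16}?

3786

1st diffs: -3, 1, 11, 27, 49.
2nd diffs: 4, 10, 16, 22.
3rd diffs: 6, 6, 6 (constant).
Newton forward-difference form: t_j = -6 + (-3)·C(j,1) + 4·C(j,2) + 6·C(j,3).
At j = 16: j = 16, so t_{16} = -6 - 48 + 480 + 3360 = 3786.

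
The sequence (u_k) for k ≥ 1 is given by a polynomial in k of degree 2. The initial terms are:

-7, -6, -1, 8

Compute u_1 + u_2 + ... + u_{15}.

1820

1st diffs: 1, 5, 9.
2nd diffs: 4, 4 (constant).
Newton forward-difference form: u_k = -7 + 1·C(k-1,1) + 4·C(k-1,2).
Continuing: …, 21, 38, 59, 84, …, u_{15} = 371.
Summing k = 1..15 (15 terms) gives 1820.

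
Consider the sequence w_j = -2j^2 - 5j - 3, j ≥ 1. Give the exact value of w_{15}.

-528

w_{15} = -2·15^2 - 5·15 - 3 = -528.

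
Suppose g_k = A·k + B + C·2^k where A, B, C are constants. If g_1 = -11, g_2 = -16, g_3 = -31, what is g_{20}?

At k = 1, 2, 3: A + B + 2C = -11; 2A + B + 4C = -16; 3A + B + 8C = -31.
Subtracting the first from the second: A + 2C = -5.
Subtracting the second from the third: A + 4C = -15.
Solving: C = -5, A = 5, then B = -6.
Therefore g_{20} = 100 + (-6) + (-5)·1048576 = -5242786.

-5242786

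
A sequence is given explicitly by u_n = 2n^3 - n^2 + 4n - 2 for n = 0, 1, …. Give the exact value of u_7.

u_7 = 2·7^3 - 1·7^2 + 4·7 - 2 = 663.

663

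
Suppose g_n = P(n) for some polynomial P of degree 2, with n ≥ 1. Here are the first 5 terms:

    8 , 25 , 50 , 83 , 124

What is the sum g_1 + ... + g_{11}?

2343

1st diffs: 17, 25, 33, 41.
2nd diffs: 8, 8, 8 (constant).
Newton forward-difference form: g_n = 8 + 17·C(n-1,1) + 8·C(n-1,2).
Continuing: …, 173, 230, 295, 368, …, g_{11} = 538.
Summing n = 1..11 (11 terms) gives 2343.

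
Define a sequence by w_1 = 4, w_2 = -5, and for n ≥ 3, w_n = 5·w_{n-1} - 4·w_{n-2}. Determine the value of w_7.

-12281

Iterate the recurrence:
w_3 = -41; w_4 = -185; w_5 = -761; w_6 = -3065; w_7 = -12281.
(Characteristic roots are 4 and 1.)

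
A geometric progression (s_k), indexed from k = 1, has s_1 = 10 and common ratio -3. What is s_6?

s_k = 10·(-3)^(k-1).
s_6 = 10·(-3)^5 = -2430.

-2430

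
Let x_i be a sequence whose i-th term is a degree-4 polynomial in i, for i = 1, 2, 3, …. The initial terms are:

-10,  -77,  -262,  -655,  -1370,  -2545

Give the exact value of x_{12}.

-30007

1st diffs: -67, -185, -393, -715, -1175.
2nd diffs: -118, -208, -322, -460.
3rd diffs: -90, -114, -138.
4th diffs: -24, -24 (constant).
Newton forward-difference form: x_i = -10 + (-67)·C(i-1,1) + (-118)·C(i-1,2) + (-90)·C(i-1,3) + (-24)·C(i-1,4).
At i = 12: i-1 = 11, so x_{12} = -10 - 737 - 6490 - 14850 - 7920 = -30007.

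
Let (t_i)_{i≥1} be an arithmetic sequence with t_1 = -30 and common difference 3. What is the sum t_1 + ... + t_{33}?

594

t_i = -30 + (i - 1)·3.
t_{33} = 66; S = 33·(-30 + 66)/2 = 594.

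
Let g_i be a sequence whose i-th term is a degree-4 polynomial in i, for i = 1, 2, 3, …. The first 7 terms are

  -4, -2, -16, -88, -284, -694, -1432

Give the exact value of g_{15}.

1st diffs: 2, -14, -72, -196, -410, -738.
2nd diffs: -16, -58, -124, -214, -328.
3rd diffs: -42, -66, -90, -114.
4th diffs: -24, -24, -24 (constant).
Newton forward-difference form: g_i = -4 + 2·C(i-1,1) + (-16)·C(i-1,2) + (-42)·C(i-1,3) + (-24)·C(i-1,4).
At i = 15: i-1 = 14, so g_{15} = -4 + 28 - 1456 - 15288 - 24024 = -40744.

-40744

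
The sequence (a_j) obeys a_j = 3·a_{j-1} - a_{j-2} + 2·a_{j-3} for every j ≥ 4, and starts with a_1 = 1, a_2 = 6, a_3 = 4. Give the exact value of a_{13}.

Step forward from the initial values:
a_4 = 8, a_5 = 32, a_6 = 96, a_7 = 272, a_8 = 784, a_9 = 2272, a_{10} = 6576, a_{11} = 19024, a_{12} = 55040, a_{13} = 159248.

159248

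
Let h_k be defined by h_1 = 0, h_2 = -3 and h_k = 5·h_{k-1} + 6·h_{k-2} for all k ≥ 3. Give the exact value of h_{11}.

-25914075

h_3 = -15;  h_4 = -93;  h_5 = -555;  h_6 = -3333;  h_7 = -19995;  h_8 = -119973;  h_9 = -719835;  h_{10} = -4319013;  h_{11} = -25914075.
(Characteristic roots are 6 and -1.)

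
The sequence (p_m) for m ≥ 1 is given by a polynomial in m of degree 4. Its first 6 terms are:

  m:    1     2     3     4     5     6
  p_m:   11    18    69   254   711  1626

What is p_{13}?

1st diffs: 7, 51, 185, 457, 915.
2nd diffs: 44, 134, 272, 458.
3rd diffs: 90, 138, 186.
4th diffs: 48, 48 (constant).
Newton forward-difference form: p_m = 11 + 7·C(m-1,1) + 44·C(m-1,2) + 90·C(m-1,3) + 48·C(m-1,4).
At m = 13: m-1 = 12, so p_{13} = 11 + 84 + 2904 + 19800 + 23760 = 46559.

46559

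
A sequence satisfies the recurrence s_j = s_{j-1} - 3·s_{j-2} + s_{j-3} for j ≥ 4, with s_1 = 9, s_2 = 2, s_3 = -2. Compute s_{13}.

Applying the relation repeatedly:
s_4 = 1  s_5 = 9  s_6 = 4  s_7 = -22  s_8 = -25  s_9 = 45  s_{10} = 98  s_{11} = -62  s_{12} = -311  s_{13} = -27.

-27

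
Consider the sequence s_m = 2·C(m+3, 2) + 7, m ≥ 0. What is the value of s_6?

C(9, 2) = 36, so s_6 = 79.

79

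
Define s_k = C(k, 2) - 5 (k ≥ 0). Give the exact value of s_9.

C(9, 2) = 36, so s_9 = 31.

31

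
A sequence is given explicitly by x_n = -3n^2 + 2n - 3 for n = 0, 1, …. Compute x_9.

-228

x_9 = -3·9^2 + 2·9 - 3 = -228.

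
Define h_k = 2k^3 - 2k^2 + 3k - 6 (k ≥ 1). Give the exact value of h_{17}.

h_{17} = 2·17^3 - 2·17^2 + 3·17 - 6 = 9293.

9293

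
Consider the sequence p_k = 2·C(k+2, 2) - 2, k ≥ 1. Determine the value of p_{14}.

C(16, 2) = 120, so p_{14} = 238.

238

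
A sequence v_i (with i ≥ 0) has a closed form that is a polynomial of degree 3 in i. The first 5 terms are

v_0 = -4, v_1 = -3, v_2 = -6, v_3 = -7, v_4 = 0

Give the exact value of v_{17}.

1st diffs: 1, -3, -1, 7.
2nd diffs: -4, 2, 8.
3rd diffs: 6, 6 (constant).
Newton forward-difference form: v_i = -4 + 1·C(i,1) + (-4)·C(i,2) + 6·C(i,3).
At i = 17: i = 17, so v_{17} = -4 + 17 - 544 + 4080 = 3549.

3549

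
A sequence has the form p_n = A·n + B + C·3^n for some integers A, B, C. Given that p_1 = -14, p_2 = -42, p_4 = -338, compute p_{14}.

Plug in n = 1, 2, 4: A + B + 3C = -14; 2A + B + 9C = -42; 4A + B + 81C = -338.
Subtracting the first from the second: A + 6C = -28.
Subtracting the second from the third: 2A + 72C = -296.
Solving: C = -4, A = -4, then B = 2.
Hence p_{14} = -4·14 + 2 + (-4)·4782969 = -19131930.

-19131930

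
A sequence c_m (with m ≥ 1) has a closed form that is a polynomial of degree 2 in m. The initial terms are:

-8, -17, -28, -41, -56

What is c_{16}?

1st diffs: -9, -11, -13, -15.
2nd diffs: -2, -2, -2 (constant).
Newton forward-difference form: c_m = -8 + (-9)·C(m-1,1) + (-2)·C(m-1,2).
At m = 16: m-1 = 15, so c_{16} = -8 - 135 - 210 = -353.

-353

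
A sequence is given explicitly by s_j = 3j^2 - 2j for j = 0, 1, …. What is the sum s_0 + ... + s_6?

Over j = 0..6: Σj = 21, Σj² = 91.
Total = (3)·91 + (-2)·21 = 231.

231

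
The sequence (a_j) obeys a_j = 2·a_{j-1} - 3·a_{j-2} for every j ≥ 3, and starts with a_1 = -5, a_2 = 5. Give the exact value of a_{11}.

985

Iterate the recurrence:
a_3 = 25  a_4 = 35  a_5 = -5  a_6 = -115  a_7 = -215  a_8 = -85  a_9 = 475  a_{10} = 1205  a_{11} = 985.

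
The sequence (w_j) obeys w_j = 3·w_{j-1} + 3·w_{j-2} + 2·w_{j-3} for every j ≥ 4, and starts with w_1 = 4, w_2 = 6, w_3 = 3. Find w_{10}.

w_4 = 35; w_5 = 126; w_6 = 489; w_7 = 1915; w_8 = 7464; w_9 = 29115; w_{10} = 113567.

113567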